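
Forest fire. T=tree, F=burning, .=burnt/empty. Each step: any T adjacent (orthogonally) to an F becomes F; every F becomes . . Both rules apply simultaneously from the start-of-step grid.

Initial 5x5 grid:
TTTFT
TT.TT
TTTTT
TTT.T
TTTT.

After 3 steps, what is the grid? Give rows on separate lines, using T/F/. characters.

Step 1: 3 trees catch fire, 1 burn out
  TTF.F
  TT.FT
  TTTTT
  TTT.T
  TTTT.
Step 2: 3 trees catch fire, 3 burn out
  TF...
  TT..F
  TTTFT
  TTT.T
  TTTT.
Step 3: 4 trees catch fire, 3 burn out
  F....
  TF...
  TTF.F
  TTT.T
  TTTT.

F....
TF...
TTF.F
TTT.T
TTTT.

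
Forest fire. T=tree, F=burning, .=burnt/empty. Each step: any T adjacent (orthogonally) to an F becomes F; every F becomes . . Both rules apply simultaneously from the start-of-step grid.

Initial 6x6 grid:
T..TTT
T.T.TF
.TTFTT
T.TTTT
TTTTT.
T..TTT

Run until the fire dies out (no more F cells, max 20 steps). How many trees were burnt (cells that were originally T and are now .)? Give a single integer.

Step 1: +6 fires, +2 burnt (F count now 6)
Step 2: +7 fires, +6 burnt (F count now 7)
Step 3: +4 fires, +7 burnt (F count now 4)
Step 4: +2 fires, +4 burnt (F count now 2)
Step 5: +2 fires, +2 burnt (F count now 2)
Step 6: +2 fires, +2 burnt (F count now 2)
Step 7: +0 fires, +2 burnt (F count now 0)
Fire out after step 7
Initially T: 25, now '.': 34
Total burnt (originally-T cells now '.'): 23

Answer: 23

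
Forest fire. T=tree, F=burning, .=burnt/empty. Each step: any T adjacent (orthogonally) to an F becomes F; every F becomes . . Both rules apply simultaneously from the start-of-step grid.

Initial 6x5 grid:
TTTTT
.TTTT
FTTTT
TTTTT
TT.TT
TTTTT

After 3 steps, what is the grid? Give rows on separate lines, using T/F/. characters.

Step 1: 2 trees catch fire, 1 burn out
  TTTTT
  .TTTT
  .FTTT
  FTTTT
  TT.TT
  TTTTT
Step 2: 4 trees catch fire, 2 burn out
  TTTTT
  .FTTT
  ..FTT
  .FTTT
  FT.TT
  TTTTT
Step 3: 6 trees catch fire, 4 burn out
  TFTTT
  ..FTT
  ...FT
  ..FTT
  .F.TT
  FTTTT

TFTTT
..FTT
...FT
..FTT
.F.TT
FTTTT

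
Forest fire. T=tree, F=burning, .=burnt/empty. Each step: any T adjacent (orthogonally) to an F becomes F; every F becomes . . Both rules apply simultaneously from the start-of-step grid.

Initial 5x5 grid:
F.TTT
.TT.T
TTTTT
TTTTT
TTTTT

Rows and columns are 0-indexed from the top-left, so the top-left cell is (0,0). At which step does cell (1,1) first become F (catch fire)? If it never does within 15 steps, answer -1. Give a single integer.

Step 1: cell (1,1)='T' (+0 fires, +1 burnt)
  fire out at step 1
Target never catches fire within 15 steps

-1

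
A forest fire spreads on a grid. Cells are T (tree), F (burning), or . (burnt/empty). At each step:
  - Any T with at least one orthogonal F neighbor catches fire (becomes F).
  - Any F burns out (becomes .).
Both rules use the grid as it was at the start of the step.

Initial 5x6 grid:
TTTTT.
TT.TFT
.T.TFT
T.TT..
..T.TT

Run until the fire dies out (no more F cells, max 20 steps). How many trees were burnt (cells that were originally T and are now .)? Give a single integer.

Step 1: +5 fires, +2 burnt (F count now 5)
Step 2: +2 fires, +5 burnt (F count now 2)
Step 3: +2 fires, +2 burnt (F count now 2)
Step 4: +2 fires, +2 burnt (F count now 2)
Step 5: +2 fires, +2 burnt (F count now 2)
Step 6: +2 fires, +2 burnt (F count now 2)
Step 7: +0 fires, +2 burnt (F count now 0)
Fire out after step 7
Initially T: 18, now '.': 27
Total burnt (originally-T cells now '.'): 15

Answer: 15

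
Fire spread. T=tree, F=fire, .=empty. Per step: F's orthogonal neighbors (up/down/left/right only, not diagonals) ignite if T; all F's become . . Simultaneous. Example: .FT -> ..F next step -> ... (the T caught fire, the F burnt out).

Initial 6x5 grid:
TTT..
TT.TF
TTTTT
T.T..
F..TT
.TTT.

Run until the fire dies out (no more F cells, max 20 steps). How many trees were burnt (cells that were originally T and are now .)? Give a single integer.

Answer: 13

Derivation:
Step 1: +3 fires, +2 burnt (F count now 3)
Step 2: +2 fires, +3 burnt (F count now 2)
Step 3: +3 fires, +2 burnt (F count now 3)
Step 4: +3 fires, +3 burnt (F count now 3)
Step 5: +1 fires, +3 burnt (F count now 1)
Step 6: +1 fires, +1 burnt (F count now 1)
Step 7: +0 fires, +1 burnt (F count now 0)
Fire out after step 7
Initially T: 18, now '.': 25
Total burnt (originally-T cells now '.'): 13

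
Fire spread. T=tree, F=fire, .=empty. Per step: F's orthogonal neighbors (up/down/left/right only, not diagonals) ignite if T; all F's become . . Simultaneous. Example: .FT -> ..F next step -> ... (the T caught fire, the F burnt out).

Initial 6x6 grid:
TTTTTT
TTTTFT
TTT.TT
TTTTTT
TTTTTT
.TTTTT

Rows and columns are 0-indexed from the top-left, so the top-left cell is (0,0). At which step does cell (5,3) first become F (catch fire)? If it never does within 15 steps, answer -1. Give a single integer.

Step 1: cell (5,3)='T' (+4 fires, +1 burnt)
Step 2: cell (5,3)='T' (+5 fires, +4 burnt)
Step 3: cell (5,3)='T' (+6 fires, +5 burnt)
Step 4: cell (5,3)='T' (+7 fires, +6 burnt)
Step 5: cell (5,3)='F' (+6 fires, +7 burnt)
  -> target ignites at step 5
Step 6: cell (5,3)='.' (+3 fires, +6 burnt)
Step 7: cell (5,3)='.' (+2 fires, +3 burnt)
Step 8: cell (5,3)='.' (+0 fires, +2 burnt)
  fire out at step 8

5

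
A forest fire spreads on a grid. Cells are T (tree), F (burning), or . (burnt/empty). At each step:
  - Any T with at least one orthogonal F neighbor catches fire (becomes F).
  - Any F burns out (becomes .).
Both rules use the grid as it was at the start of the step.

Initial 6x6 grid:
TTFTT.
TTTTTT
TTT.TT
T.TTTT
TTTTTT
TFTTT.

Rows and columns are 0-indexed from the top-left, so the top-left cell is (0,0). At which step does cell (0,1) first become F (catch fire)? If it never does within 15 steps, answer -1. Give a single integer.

Step 1: cell (0,1)='F' (+6 fires, +2 burnt)
  -> target ignites at step 1
Step 2: cell (0,1)='.' (+8 fires, +6 burnt)
Step 3: cell (0,1)='.' (+7 fires, +8 burnt)
Step 4: cell (0,1)='.' (+5 fires, +7 burnt)
Step 5: cell (0,1)='.' (+3 fires, +5 burnt)
Step 6: cell (0,1)='.' (+1 fires, +3 burnt)
Step 7: cell (0,1)='.' (+0 fires, +1 burnt)
  fire out at step 7

1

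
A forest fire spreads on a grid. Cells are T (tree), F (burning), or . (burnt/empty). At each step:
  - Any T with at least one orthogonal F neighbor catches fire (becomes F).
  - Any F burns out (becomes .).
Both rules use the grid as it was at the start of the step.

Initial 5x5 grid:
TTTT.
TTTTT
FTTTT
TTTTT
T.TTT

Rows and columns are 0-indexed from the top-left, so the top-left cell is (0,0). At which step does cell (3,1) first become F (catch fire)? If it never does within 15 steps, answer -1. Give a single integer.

Step 1: cell (3,1)='T' (+3 fires, +1 burnt)
Step 2: cell (3,1)='F' (+5 fires, +3 burnt)
  -> target ignites at step 2
Step 3: cell (3,1)='.' (+4 fires, +5 burnt)
Step 4: cell (3,1)='.' (+5 fires, +4 burnt)
Step 5: cell (3,1)='.' (+4 fires, +5 burnt)
Step 6: cell (3,1)='.' (+1 fires, +4 burnt)
Step 7: cell (3,1)='.' (+0 fires, +1 burnt)
  fire out at step 7

2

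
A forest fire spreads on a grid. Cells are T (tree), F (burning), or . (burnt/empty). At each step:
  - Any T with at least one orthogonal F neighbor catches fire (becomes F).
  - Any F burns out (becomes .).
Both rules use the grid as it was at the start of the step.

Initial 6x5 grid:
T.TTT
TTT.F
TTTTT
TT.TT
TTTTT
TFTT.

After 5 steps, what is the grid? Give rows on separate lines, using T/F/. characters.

Step 1: 5 trees catch fire, 2 burn out
  T.TTF
  TTT..
  TTTTF
  TT.TT
  TFTTT
  F.FT.
Step 2: 7 trees catch fire, 5 burn out
  T.TF.
  TTT..
  TTTF.
  TF.TF
  F.FTT
  ...F.
Step 3: 7 trees catch fire, 7 burn out
  T.F..
  TTT..
  TFF..
  F..F.
  ...FF
  .....
Step 4: 3 trees catch fire, 7 burn out
  T....
  TFF..
  F....
  .....
  .....
  .....
Step 5: 1 trees catch fire, 3 burn out
  T....
  F....
  .....
  .....
  .....
  .....

T....
F....
.....
.....
.....
.....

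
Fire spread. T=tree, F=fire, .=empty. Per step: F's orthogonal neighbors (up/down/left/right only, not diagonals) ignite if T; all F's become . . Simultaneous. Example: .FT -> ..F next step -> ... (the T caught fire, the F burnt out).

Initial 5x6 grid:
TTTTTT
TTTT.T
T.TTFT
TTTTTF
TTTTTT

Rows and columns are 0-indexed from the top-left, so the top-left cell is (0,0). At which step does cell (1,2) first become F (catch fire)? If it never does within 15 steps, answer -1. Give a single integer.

Step 1: cell (1,2)='T' (+4 fires, +2 burnt)
Step 2: cell (1,2)='T' (+5 fires, +4 burnt)
Step 3: cell (1,2)='F' (+5 fires, +5 burnt)
  -> target ignites at step 3
Step 4: cell (1,2)='.' (+5 fires, +5 burnt)
Step 5: cell (1,2)='.' (+4 fires, +5 burnt)
Step 6: cell (1,2)='.' (+3 fires, +4 burnt)
Step 7: cell (1,2)='.' (+0 fires, +3 burnt)
  fire out at step 7

3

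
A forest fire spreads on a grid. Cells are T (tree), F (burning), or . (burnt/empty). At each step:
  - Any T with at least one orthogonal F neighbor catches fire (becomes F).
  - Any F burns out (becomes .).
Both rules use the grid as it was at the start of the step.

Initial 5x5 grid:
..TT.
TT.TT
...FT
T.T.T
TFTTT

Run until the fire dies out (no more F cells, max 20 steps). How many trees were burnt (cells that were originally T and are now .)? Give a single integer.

Answer: 12

Derivation:
Step 1: +4 fires, +2 burnt (F count now 4)
Step 2: +6 fires, +4 burnt (F count now 6)
Step 3: +2 fires, +6 burnt (F count now 2)
Step 4: +0 fires, +2 burnt (F count now 0)
Fire out after step 4
Initially T: 14, now '.': 23
Total burnt (originally-T cells now '.'): 12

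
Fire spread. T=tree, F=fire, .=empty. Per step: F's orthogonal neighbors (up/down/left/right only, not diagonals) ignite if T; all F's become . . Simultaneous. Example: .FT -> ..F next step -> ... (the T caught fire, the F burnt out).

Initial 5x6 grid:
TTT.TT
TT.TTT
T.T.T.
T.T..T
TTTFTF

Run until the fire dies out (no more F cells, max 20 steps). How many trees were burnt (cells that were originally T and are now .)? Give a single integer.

Answer: 14

Derivation:
Step 1: +3 fires, +2 burnt (F count now 3)
Step 2: +2 fires, +3 burnt (F count now 2)
Step 3: +2 fires, +2 burnt (F count now 2)
Step 4: +1 fires, +2 burnt (F count now 1)
Step 5: +1 fires, +1 burnt (F count now 1)
Step 6: +1 fires, +1 burnt (F count now 1)
Step 7: +2 fires, +1 burnt (F count now 2)
Step 8: +1 fires, +2 burnt (F count now 1)
Step 9: +1 fires, +1 burnt (F count now 1)
Step 10: +0 fires, +1 burnt (F count now 0)
Fire out after step 10
Initially T: 20, now '.': 24
Total burnt (originally-T cells now '.'): 14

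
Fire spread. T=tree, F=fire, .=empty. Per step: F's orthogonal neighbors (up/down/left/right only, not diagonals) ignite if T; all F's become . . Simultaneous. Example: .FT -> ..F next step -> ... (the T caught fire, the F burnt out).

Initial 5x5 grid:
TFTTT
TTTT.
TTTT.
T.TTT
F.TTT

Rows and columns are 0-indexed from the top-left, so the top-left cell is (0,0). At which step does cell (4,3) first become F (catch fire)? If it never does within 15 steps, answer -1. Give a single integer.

Step 1: cell (4,3)='T' (+4 fires, +2 burnt)
Step 2: cell (4,3)='T' (+5 fires, +4 burnt)
Step 3: cell (4,3)='T' (+3 fires, +5 burnt)
Step 4: cell (4,3)='T' (+2 fires, +3 burnt)
Step 5: cell (4,3)='T' (+2 fires, +2 burnt)
Step 6: cell (4,3)='F' (+2 fires, +2 burnt)
  -> target ignites at step 6
Step 7: cell (4,3)='.' (+1 fires, +2 burnt)
Step 8: cell (4,3)='.' (+0 fires, +1 burnt)
  fire out at step 8

6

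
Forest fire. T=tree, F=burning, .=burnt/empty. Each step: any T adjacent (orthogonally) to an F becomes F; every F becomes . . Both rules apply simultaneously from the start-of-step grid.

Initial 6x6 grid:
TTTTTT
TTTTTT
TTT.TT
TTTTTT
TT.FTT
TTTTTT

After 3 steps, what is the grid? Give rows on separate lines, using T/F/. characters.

Step 1: 3 trees catch fire, 1 burn out
  TTTTTT
  TTTTTT
  TTT.TT
  TTTFTT
  TT..FT
  TTTFTT
Step 2: 5 trees catch fire, 3 burn out
  TTTTTT
  TTTTTT
  TTT.TT
  TTF.FT
  TT...F
  TTF.FT
Step 3: 6 trees catch fire, 5 burn out
  TTTTTT
  TTTTTT
  TTF.FT
  TF...F
  TT....
  TF...F

TTTTTT
TTTTTT
TTF.FT
TF...F
TT....
TF...F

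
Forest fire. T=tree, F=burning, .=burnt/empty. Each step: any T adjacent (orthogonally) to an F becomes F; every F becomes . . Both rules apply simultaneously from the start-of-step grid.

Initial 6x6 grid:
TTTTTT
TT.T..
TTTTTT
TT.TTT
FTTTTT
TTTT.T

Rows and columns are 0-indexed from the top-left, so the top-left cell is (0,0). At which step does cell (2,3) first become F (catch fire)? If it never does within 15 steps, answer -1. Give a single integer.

Step 1: cell (2,3)='T' (+3 fires, +1 burnt)
Step 2: cell (2,3)='T' (+4 fires, +3 burnt)
Step 3: cell (2,3)='T' (+4 fires, +4 burnt)
Step 4: cell (2,3)='T' (+6 fires, +4 burnt)
Step 5: cell (2,3)='F' (+4 fires, +6 burnt)
  -> target ignites at step 5
Step 6: cell (2,3)='.' (+5 fires, +4 burnt)
Step 7: cell (2,3)='.' (+2 fires, +5 burnt)
Step 8: cell (2,3)='.' (+1 fires, +2 burnt)
Step 9: cell (2,3)='.' (+1 fires, +1 burnt)
Step 10: cell (2,3)='.' (+0 fires, +1 burnt)
  fire out at step 10

5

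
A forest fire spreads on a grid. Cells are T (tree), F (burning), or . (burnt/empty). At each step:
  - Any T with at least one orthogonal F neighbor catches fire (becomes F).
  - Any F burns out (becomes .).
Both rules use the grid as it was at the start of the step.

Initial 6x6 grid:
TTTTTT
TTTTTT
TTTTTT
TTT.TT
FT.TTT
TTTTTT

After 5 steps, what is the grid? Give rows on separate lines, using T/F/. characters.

Step 1: 3 trees catch fire, 1 burn out
  TTTTTT
  TTTTTT
  TTTTTT
  FTT.TT
  .F.TTT
  FTTTTT
Step 2: 3 trees catch fire, 3 burn out
  TTTTTT
  TTTTTT
  FTTTTT
  .FT.TT
  ...TTT
  .FTTTT
Step 3: 4 trees catch fire, 3 burn out
  TTTTTT
  FTTTTT
  .FTTTT
  ..F.TT
  ...TTT
  ..FTTT
Step 4: 4 trees catch fire, 4 burn out
  FTTTTT
  .FTTTT
  ..FTTT
  ....TT
  ...TTT
  ...FTT
Step 5: 5 trees catch fire, 4 burn out
  .FTTTT
  ..FTTT
  ...FTT
  ....TT
  ...FTT
  ....FT

.FTTTT
..FTTT
...FTT
....TT
...FTT
....FT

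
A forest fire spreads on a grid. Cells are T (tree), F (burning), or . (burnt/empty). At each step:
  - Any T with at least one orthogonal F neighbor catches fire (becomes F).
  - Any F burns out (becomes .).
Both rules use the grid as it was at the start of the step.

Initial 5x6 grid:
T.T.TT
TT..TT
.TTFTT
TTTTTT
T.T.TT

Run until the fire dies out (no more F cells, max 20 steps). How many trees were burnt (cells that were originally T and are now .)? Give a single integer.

Step 1: +3 fires, +1 burnt (F count now 3)
Step 2: +5 fires, +3 burnt (F count now 5)
Step 3: +7 fires, +5 burnt (F count now 7)
Step 4: +4 fires, +7 burnt (F count now 4)
Step 5: +2 fires, +4 burnt (F count now 2)
Step 6: +0 fires, +2 burnt (F count now 0)
Fire out after step 6
Initially T: 22, now '.': 29
Total burnt (originally-T cells now '.'): 21

Answer: 21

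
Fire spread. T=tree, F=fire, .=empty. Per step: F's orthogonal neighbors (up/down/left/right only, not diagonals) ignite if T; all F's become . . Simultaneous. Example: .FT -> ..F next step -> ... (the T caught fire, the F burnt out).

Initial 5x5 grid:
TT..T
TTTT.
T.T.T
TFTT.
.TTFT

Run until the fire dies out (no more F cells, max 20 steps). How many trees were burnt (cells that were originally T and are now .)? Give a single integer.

Step 1: +6 fires, +2 burnt (F count now 6)
Step 2: +2 fires, +6 burnt (F count now 2)
Step 3: +2 fires, +2 burnt (F count now 2)
Step 4: +3 fires, +2 burnt (F count now 3)
Step 5: +1 fires, +3 burnt (F count now 1)
Step 6: +0 fires, +1 burnt (F count now 0)
Fire out after step 6
Initially T: 16, now '.': 23
Total burnt (originally-T cells now '.'): 14

Answer: 14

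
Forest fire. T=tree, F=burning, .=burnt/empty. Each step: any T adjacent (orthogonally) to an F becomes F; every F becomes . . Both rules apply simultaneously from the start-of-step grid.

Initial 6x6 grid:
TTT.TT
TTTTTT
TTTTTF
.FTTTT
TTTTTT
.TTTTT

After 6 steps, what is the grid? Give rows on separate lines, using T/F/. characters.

Step 1: 6 trees catch fire, 2 burn out
  TTT.TT
  TTTTTF
  TFTTF.
  ..FTTF
  TFTTTT
  .TTTTT
Step 2: 12 trees catch fire, 6 burn out
  TTT.TF
  TFTTF.
  F.FF..
  ...FF.
  F.FTTF
  .FTTTT
Step 3: 9 trees catch fire, 12 burn out
  TFT.F.
  F.FF..
  ......
  ......
  ...FF.
  ..FTTF
Step 4: 4 trees catch fire, 9 burn out
  F.F...
  ......
  ......
  ......
  ......
  ...FF.
Step 5: 0 trees catch fire, 4 burn out
  ......
  ......
  ......
  ......
  ......
  ......
Step 6: 0 trees catch fire, 0 burn out
  ......
  ......
  ......
  ......
  ......
  ......

......
......
......
......
......
......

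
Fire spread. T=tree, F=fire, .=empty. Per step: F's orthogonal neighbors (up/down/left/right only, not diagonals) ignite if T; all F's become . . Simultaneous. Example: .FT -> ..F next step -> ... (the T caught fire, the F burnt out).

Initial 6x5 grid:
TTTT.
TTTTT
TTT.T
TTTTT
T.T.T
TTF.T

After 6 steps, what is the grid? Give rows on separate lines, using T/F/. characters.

Step 1: 2 trees catch fire, 1 burn out
  TTTT.
  TTTTT
  TTT.T
  TTTTT
  T.F.T
  TF..T
Step 2: 2 trees catch fire, 2 burn out
  TTTT.
  TTTTT
  TTT.T
  TTFTT
  T...T
  F...T
Step 3: 4 trees catch fire, 2 burn out
  TTTT.
  TTTTT
  TTF.T
  TF.FT
  F...T
  ....T
Step 4: 4 trees catch fire, 4 burn out
  TTTT.
  TTFTT
  TF..T
  F...F
  ....T
  ....T
Step 5: 6 trees catch fire, 4 burn out
  TTFT.
  TF.FT
  F...F
  .....
  ....F
  ....T
Step 6: 5 trees catch fire, 6 burn out
  TF.F.
  F...F
  .....
  .....
  .....
  ....F

TF.F.
F...F
.....
.....
.....
....F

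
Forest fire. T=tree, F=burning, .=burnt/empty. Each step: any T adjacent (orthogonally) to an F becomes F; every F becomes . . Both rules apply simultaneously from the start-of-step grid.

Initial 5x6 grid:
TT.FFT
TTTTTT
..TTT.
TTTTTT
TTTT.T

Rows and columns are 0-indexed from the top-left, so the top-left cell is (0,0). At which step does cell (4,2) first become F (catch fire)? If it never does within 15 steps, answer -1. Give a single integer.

Step 1: cell (4,2)='T' (+3 fires, +2 burnt)
Step 2: cell (4,2)='T' (+4 fires, +3 burnt)
Step 3: cell (4,2)='T' (+4 fires, +4 burnt)
Step 4: cell (4,2)='T' (+5 fires, +4 burnt)
Step 5: cell (4,2)='F' (+4 fires, +5 burnt)
  -> target ignites at step 5
Step 6: cell (4,2)='.' (+2 fires, +4 burnt)
Step 7: cell (4,2)='.' (+1 fires, +2 burnt)
Step 8: cell (4,2)='.' (+0 fires, +1 burnt)
  fire out at step 8

5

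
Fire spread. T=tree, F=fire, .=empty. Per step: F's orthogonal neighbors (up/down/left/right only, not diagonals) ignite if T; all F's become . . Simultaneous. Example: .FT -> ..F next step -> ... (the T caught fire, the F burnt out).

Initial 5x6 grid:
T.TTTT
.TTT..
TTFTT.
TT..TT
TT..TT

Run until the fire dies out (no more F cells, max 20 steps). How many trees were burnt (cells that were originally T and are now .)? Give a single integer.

Step 1: +3 fires, +1 burnt (F count now 3)
Step 2: +6 fires, +3 burnt (F count now 6)
Step 3: +4 fires, +6 burnt (F count now 4)
Step 4: +4 fires, +4 burnt (F count now 4)
Step 5: +2 fires, +4 burnt (F count now 2)
Step 6: +0 fires, +2 burnt (F count now 0)
Fire out after step 6
Initially T: 20, now '.': 29
Total burnt (originally-T cells now '.'): 19

Answer: 19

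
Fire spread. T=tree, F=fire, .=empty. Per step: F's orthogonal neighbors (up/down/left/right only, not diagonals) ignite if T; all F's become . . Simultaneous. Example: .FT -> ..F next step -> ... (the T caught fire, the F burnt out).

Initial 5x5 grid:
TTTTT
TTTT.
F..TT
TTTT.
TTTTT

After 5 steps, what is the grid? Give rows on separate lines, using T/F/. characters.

Step 1: 2 trees catch fire, 1 burn out
  TTTTT
  FTTT.
  ...TT
  FTTT.
  TTTTT
Step 2: 4 trees catch fire, 2 burn out
  FTTTT
  .FTT.
  ...TT
  .FTT.
  FTTTT
Step 3: 4 trees catch fire, 4 burn out
  .FTTT
  ..FT.
  ...TT
  ..FT.
  .FTTT
Step 4: 4 trees catch fire, 4 burn out
  ..FTT
  ...F.
  ...TT
  ...F.
  ..FTT
Step 5: 3 trees catch fire, 4 burn out
  ...FT
  .....
  ...FT
  .....
  ...FT

...FT
.....
...FT
.....
...FT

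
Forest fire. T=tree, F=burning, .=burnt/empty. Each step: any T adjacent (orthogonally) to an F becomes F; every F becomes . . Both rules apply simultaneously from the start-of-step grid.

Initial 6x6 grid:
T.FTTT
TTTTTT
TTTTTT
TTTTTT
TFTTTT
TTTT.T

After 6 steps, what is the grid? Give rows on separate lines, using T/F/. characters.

Step 1: 6 trees catch fire, 2 burn out
  T..FTT
  TTFTTT
  TTTTTT
  TFTTTT
  F.FTTT
  TFTT.T
Step 2: 10 trees catch fire, 6 burn out
  T...FT
  TF.FTT
  TFFTTT
  F.FTTT
  ...FTT
  F.FT.T
Step 3: 8 trees catch fire, 10 burn out
  T....F
  F...FT
  F..FTT
  ...FTT
  ....FT
  ...F.T
Step 4: 5 trees catch fire, 8 burn out
  F.....
  .....F
  ....FT
  ....FT
  .....F
  .....T
Step 5: 3 trees catch fire, 5 burn out
  ......
  ......
  .....F
  .....F
  ......
  .....F
Step 6: 0 trees catch fire, 3 burn out
  ......
  ......
  ......
  ......
  ......
  ......

......
......
......
......
......
......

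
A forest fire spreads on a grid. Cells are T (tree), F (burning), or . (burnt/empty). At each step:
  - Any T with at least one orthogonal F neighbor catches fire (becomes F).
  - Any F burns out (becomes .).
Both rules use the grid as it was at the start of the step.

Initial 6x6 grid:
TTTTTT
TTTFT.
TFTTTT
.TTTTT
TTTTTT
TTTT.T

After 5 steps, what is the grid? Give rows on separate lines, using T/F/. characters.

Step 1: 8 trees catch fire, 2 burn out
  TTTFTT
  TFF.F.
  F.FFTT
  .FTTTT
  TTTTTT
  TTTT.T
Step 2: 8 trees catch fire, 8 burn out
  TFF.FT
  F.....
  ....FT
  ..FFTT
  TFTTTT
  TTTT.T
Step 3: 8 trees catch fire, 8 burn out
  F....F
  ......
  .....F
  ....FT
  F.FFTT
  TFTT.T
Step 4: 5 trees catch fire, 8 burn out
  ......
  ......
  ......
  .....F
  ....FT
  F.FF.T
Step 5: 1 trees catch fire, 5 burn out
  ......
  ......
  ......
  ......
  .....F
  .....T

......
......
......
......
.....F
.....T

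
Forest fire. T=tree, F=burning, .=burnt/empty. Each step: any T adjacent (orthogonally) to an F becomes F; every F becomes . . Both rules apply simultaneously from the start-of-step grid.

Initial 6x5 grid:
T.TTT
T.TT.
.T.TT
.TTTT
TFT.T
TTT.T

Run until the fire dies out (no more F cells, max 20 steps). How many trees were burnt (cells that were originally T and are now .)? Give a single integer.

Step 1: +4 fires, +1 burnt (F count now 4)
Step 2: +4 fires, +4 burnt (F count now 4)
Step 3: +1 fires, +4 burnt (F count now 1)
Step 4: +2 fires, +1 burnt (F count now 2)
Step 5: +3 fires, +2 burnt (F count now 3)
Step 6: +3 fires, +3 burnt (F count now 3)
Step 7: +2 fires, +3 burnt (F count now 2)
Step 8: +0 fires, +2 burnt (F count now 0)
Fire out after step 8
Initially T: 21, now '.': 28
Total burnt (originally-T cells now '.'): 19

Answer: 19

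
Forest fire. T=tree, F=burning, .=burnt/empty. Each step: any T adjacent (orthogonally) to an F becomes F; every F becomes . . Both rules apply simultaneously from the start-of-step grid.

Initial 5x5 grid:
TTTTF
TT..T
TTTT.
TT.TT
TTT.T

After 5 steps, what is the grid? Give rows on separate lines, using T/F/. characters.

Step 1: 2 trees catch fire, 1 burn out
  TTTF.
  TT..F
  TTTT.
  TT.TT
  TTT.T
Step 2: 1 trees catch fire, 2 burn out
  TTF..
  TT...
  TTTT.
  TT.TT
  TTT.T
Step 3: 1 trees catch fire, 1 burn out
  TF...
  TT...
  TTTT.
  TT.TT
  TTT.T
Step 4: 2 trees catch fire, 1 burn out
  F....
  TF...
  TTTT.
  TT.TT
  TTT.T
Step 5: 2 trees catch fire, 2 burn out
  .....
  F....
  TFTT.
  TT.TT
  TTT.T

.....
F....
TFTT.
TT.TT
TTT.T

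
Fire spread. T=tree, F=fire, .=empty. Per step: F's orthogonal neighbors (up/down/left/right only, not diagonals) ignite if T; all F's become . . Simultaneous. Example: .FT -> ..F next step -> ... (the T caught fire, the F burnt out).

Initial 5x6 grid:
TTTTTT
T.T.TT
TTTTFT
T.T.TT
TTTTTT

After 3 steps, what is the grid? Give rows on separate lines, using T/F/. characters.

Step 1: 4 trees catch fire, 1 burn out
  TTTTTT
  T.T.FT
  TTTF.F
  T.T.FT
  TTTTTT
Step 2: 5 trees catch fire, 4 burn out
  TTTTFT
  T.T..F
  TTF...
  T.T..F
  TTTTFT
Step 3: 7 trees catch fire, 5 burn out
  TTTF.F
  T.F...
  TF....
  T.F...
  TTTF.F

TTTF.F
T.F...
TF....
T.F...
TTTF.F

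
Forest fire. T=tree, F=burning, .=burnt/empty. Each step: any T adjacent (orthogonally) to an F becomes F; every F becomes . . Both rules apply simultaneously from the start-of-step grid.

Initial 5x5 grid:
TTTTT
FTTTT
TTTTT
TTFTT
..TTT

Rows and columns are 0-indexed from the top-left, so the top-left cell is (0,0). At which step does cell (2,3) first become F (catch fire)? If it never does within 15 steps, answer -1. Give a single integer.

Step 1: cell (2,3)='T' (+7 fires, +2 burnt)
Step 2: cell (2,3)='F' (+7 fires, +7 burnt)
  -> target ignites at step 2
Step 3: cell (2,3)='.' (+4 fires, +7 burnt)
Step 4: cell (2,3)='.' (+2 fires, +4 burnt)
Step 5: cell (2,3)='.' (+1 fires, +2 burnt)
Step 6: cell (2,3)='.' (+0 fires, +1 burnt)
  fire out at step 6

2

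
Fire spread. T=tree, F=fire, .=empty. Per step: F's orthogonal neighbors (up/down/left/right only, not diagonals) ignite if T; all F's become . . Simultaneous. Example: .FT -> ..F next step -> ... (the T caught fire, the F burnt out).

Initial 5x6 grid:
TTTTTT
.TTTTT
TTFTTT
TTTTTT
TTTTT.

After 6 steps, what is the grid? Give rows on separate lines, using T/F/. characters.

Step 1: 4 trees catch fire, 1 burn out
  TTTTTT
  .TFTTT
  TF.FTT
  TTFTTT
  TTTTT.
Step 2: 8 trees catch fire, 4 burn out
  TTFTTT
  .F.FTT
  F...FT
  TF.FTT
  TTFTT.
Step 3: 8 trees catch fire, 8 burn out
  TF.FTT
  ....FT
  .....F
  F...FT
  TF.FT.
Step 4: 6 trees catch fire, 8 burn out
  F...FT
  .....F
  ......
  .....F
  F...F.
Step 5: 1 trees catch fire, 6 burn out
  .....F
  ......
  ......
  ......
  ......
Step 6: 0 trees catch fire, 1 burn out
  ......
  ......
  ......
  ......
  ......

......
......
......
......
......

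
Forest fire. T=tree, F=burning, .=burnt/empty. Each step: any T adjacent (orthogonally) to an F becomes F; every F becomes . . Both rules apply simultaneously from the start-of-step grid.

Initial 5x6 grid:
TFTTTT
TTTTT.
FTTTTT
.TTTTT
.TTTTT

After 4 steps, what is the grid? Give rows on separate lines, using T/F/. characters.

Step 1: 5 trees catch fire, 2 burn out
  F.FTTT
  FFTTT.
  .FTTTT
  .TTTTT
  .TTTTT
Step 2: 4 trees catch fire, 5 burn out
  ...FTT
  ..FTT.
  ..FTTT
  .FTTTT
  .TTTTT
Step 3: 5 trees catch fire, 4 burn out
  ....FT
  ...FT.
  ...FTT
  ..FTTT
  .FTTTT
Step 4: 5 trees catch fire, 5 burn out
  .....F
  ....F.
  ....FT
  ...FTT
  ..FTTT

.....F
....F.
....FT
...FTT
..FTTT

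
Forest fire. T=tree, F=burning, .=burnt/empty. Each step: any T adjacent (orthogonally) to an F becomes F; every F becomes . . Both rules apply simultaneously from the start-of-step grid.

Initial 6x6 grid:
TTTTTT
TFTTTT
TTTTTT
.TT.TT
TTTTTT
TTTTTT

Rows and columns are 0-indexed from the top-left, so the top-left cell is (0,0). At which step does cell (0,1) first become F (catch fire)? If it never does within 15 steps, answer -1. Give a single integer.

Step 1: cell (0,1)='F' (+4 fires, +1 burnt)
  -> target ignites at step 1
Step 2: cell (0,1)='.' (+6 fires, +4 burnt)
Step 3: cell (0,1)='.' (+5 fires, +6 burnt)
Step 4: cell (0,1)='.' (+6 fires, +5 burnt)
Step 5: cell (0,1)='.' (+6 fires, +6 burnt)
Step 6: cell (0,1)='.' (+3 fires, +6 burnt)
Step 7: cell (0,1)='.' (+2 fires, +3 burnt)
Step 8: cell (0,1)='.' (+1 fires, +2 burnt)
Step 9: cell (0,1)='.' (+0 fires, +1 burnt)
  fire out at step 9

1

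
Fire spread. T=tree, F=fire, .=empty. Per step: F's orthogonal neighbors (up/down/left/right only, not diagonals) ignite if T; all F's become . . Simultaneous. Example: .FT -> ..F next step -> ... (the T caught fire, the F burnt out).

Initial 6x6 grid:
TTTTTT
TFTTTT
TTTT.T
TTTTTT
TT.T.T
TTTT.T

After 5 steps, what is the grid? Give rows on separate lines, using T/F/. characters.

Step 1: 4 trees catch fire, 1 burn out
  TFTTTT
  F.FTTT
  TFTT.T
  TTTTTT
  TT.T.T
  TTTT.T
Step 2: 6 trees catch fire, 4 burn out
  F.FTTT
  ...FTT
  F.FT.T
  TFTTTT
  TT.T.T
  TTTT.T
Step 3: 6 trees catch fire, 6 burn out
  ...FTT
  ....FT
  ...F.T
  F.FTTT
  TF.T.T
  TTTT.T
Step 4: 5 trees catch fire, 6 burn out
  ....FT
  .....F
  .....T
  ...FTT
  F..T.T
  TFTT.T
Step 5: 6 trees catch fire, 5 burn out
  .....F
  ......
  .....F
  ....FT
  ...F.T
  F.FT.T

.....F
......
.....F
....FT
...F.T
F.FT.T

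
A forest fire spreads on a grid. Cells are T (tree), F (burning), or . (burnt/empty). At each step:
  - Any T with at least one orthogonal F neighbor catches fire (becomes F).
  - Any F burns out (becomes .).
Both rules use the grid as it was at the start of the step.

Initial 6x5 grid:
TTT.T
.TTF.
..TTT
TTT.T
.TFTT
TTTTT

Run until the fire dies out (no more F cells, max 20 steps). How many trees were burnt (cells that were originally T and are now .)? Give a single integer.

Answer: 20

Derivation:
Step 1: +6 fires, +2 burnt (F count now 6)
Step 2: +8 fires, +6 burnt (F count now 8)
Step 3: +5 fires, +8 burnt (F count now 5)
Step 4: +1 fires, +5 burnt (F count now 1)
Step 5: +0 fires, +1 burnt (F count now 0)
Fire out after step 5
Initially T: 21, now '.': 29
Total burnt (originally-T cells now '.'): 20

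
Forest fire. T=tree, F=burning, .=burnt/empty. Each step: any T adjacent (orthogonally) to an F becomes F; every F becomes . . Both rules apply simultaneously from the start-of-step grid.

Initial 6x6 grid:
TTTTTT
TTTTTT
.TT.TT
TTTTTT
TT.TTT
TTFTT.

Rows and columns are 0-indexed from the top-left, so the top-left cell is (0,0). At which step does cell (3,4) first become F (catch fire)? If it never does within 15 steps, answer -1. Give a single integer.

Step 1: cell (3,4)='T' (+2 fires, +1 burnt)
Step 2: cell (3,4)='T' (+4 fires, +2 burnt)
Step 3: cell (3,4)='T' (+4 fires, +4 burnt)
Step 4: cell (3,4)='F' (+5 fires, +4 burnt)
  -> target ignites at step 4
Step 5: cell (3,4)='.' (+4 fires, +5 burnt)
Step 6: cell (3,4)='.' (+5 fires, +4 burnt)
Step 7: cell (3,4)='.' (+5 fires, +5 burnt)
Step 8: cell (3,4)='.' (+2 fires, +5 burnt)
Step 9: cell (3,4)='.' (+0 fires, +2 burnt)
  fire out at step 9

4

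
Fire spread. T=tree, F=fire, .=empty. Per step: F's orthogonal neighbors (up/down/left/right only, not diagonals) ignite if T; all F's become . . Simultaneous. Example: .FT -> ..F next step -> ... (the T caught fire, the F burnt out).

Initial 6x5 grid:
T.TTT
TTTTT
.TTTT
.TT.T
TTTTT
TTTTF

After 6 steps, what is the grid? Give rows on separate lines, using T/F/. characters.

Step 1: 2 trees catch fire, 1 burn out
  T.TTT
  TTTTT
  .TTTT
  .TT.T
  TTTTF
  TTTF.
Step 2: 3 trees catch fire, 2 burn out
  T.TTT
  TTTTT
  .TTTT
  .TT.F
  TTTF.
  TTF..
Step 3: 3 trees catch fire, 3 burn out
  T.TTT
  TTTTT
  .TTTF
  .TT..
  TTF..
  TF...
Step 4: 5 trees catch fire, 3 burn out
  T.TTT
  TTTTF
  .TTF.
  .TF..
  TF...
  F....
Step 5: 5 trees catch fire, 5 burn out
  T.TTF
  TTTF.
  .TF..
  .F...
  F....
  .....
Step 6: 3 trees catch fire, 5 burn out
  T.TF.
  TTF..
  .F...
  .....
  .....
  .....

T.TF.
TTF..
.F...
.....
.....
.....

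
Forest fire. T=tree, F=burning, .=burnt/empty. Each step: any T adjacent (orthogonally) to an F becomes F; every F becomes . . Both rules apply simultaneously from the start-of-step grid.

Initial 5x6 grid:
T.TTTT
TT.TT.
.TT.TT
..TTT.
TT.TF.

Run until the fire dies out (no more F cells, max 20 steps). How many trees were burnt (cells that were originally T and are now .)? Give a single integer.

Step 1: +2 fires, +1 burnt (F count now 2)
Step 2: +2 fires, +2 burnt (F count now 2)
Step 3: +3 fires, +2 burnt (F count now 3)
Step 4: +3 fires, +3 burnt (F count now 3)
Step 5: +3 fires, +3 burnt (F count now 3)
Step 6: +2 fires, +3 burnt (F count now 2)
Step 7: +1 fires, +2 burnt (F count now 1)
Step 8: +1 fires, +1 burnt (F count now 1)
Step 9: +0 fires, +1 burnt (F count now 0)
Fire out after step 9
Initially T: 19, now '.': 28
Total burnt (originally-T cells now '.'): 17

Answer: 17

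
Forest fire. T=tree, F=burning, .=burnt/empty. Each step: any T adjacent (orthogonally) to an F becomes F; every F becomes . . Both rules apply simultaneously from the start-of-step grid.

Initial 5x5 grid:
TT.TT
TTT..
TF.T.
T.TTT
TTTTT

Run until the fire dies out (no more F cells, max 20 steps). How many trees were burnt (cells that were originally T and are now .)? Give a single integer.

Answer: 16

Derivation:
Step 1: +2 fires, +1 burnt (F count now 2)
Step 2: +4 fires, +2 burnt (F count now 4)
Step 3: +2 fires, +4 burnt (F count now 2)
Step 4: +1 fires, +2 burnt (F count now 1)
Step 5: +1 fires, +1 burnt (F count now 1)
Step 6: +2 fires, +1 burnt (F count now 2)
Step 7: +2 fires, +2 burnt (F count now 2)
Step 8: +2 fires, +2 burnt (F count now 2)
Step 9: +0 fires, +2 burnt (F count now 0)
Fire out after step 9
Initially T: 18, now '.': 23
Total burnt (originally-T cells now '.'): 16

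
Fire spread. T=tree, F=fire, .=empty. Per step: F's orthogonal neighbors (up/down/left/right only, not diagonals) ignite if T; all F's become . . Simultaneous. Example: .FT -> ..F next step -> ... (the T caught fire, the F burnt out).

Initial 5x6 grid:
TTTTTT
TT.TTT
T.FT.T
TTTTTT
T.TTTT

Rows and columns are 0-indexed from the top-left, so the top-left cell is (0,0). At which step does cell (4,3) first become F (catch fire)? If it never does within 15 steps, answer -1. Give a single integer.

Step 1: cell (4,3)='T' (+2 fires, +1 burnt)
Step 2: cell (4,3)='T' (+4 fires, +2 burnt)
Step 3: cell (4,3)='F' (+5 fires, +4 burnt)
  -> target ignites at step 3
Step 4: cell (4,3)='.' (+7 fires, +5 burnt)
Step 5: cell (4,3)='.' (+5 fires, +7 burnt)
Step 6: cell (4,3)='.' (+2 fires, +5 burnt)
Step 7: cell (4,3)='.' (+0 fires, +2 burnt)
  fire out at step 7

3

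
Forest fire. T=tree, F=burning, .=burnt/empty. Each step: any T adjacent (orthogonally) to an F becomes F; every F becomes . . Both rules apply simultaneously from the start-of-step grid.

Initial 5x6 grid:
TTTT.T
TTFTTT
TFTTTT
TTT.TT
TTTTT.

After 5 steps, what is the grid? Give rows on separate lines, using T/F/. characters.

Step 1: 6 trees catch fire, 2 burn out
  TTFT.T
  TF.FTT
  F.FTTT
  TFT.TT
  TTTTT.
Step 2: 8 trees catch fire, 6 burn out
  TF.F.T
  F...FT
  ...FTT
  F.F.TT
  TFTTT.
Step 3: 5 trees catch fire, 8 burn out
  F....T
  .....F
  ....FT
  ....TT
  F.FTT.
Step 4: 4 trees catch fire, 5 burn out
  .....F
  ......
  .....F
  ....FT
  ...FT.
Step 5: 2 trees catch fire, 4 burn out
  ......
  ......
  ......
  .....F
  ....F.

......
......
......
.....F
....F.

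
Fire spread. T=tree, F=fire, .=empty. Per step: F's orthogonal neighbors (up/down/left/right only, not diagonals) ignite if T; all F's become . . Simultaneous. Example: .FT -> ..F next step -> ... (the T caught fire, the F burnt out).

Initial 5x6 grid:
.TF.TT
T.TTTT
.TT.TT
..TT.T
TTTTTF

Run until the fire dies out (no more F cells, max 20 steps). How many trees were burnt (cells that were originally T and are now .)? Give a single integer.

Step 1: +4 fires, +2 burnt (F count now 4)
Step 2: +4 fires, +4 burnt (F count now 4)
Step 3: +7 fires, +4 burnt (F count now 7)
Step 4: +3 fires, +7 burnt (F count now 3)
Step 5: +1 fires, +3 burnt (F count now 1)
Step 6: +0 fires, +1 burnt (F count now 0)
Fire out after step 6
Initially T: 20, now '.': 29
Total burnt (originally-T cells now '.'): 19

Answer: 19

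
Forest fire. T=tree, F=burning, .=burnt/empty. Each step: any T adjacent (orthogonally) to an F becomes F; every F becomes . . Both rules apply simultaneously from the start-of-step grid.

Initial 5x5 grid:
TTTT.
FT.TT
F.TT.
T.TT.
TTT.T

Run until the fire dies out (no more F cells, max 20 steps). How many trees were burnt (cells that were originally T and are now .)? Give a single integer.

Step 1: +3 fires, +2 burnt (F count now 3)
Step 2: +2 fires, +3 burnt (F count now 2)
Step 3: +2 fires, +2 burnt (F count now 2)
Step 4: +2 fires, +2 burnt (F count now 2)
Step 5: +2 fires, +2 burnt (F count now 2)
Step 6: +4 fires, +2 burnt (F count now 4)
Step 7: +0 fires, +4 burnt (F count now 0)
Fire out after step 7
Initially T: 16, now '.': 24
Total burnt (originally-T cells now '.'): 15

Answer: 15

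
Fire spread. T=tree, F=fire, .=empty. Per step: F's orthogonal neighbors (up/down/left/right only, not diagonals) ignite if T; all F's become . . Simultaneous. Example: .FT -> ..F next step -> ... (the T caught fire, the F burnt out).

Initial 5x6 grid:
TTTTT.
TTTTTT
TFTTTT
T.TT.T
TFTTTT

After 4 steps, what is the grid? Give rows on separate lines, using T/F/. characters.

Step 1: 5 trees catch fire, 2 burn out
  TTTTT.
  TFTTTT
  F.FTTT
  T.TT.T
  F.FTTT
Step 2: 7 trees catch fire, 5 burn out
  TFTTT.
  F.FTTT
  ...FTT
  F.FT.T
  ...FTT
Step 3: 6 trees catch fire, 7 burn out
  F.FTT.
  ...FTT
  ....FT
  ...F.T
  ....FT
Step 4: 4 trees catch fire, 6 burn out
  ...FT.
  ....FT
  .....F
  .....T
  .....F

...FT.
....FT
.....F
.....T
.....F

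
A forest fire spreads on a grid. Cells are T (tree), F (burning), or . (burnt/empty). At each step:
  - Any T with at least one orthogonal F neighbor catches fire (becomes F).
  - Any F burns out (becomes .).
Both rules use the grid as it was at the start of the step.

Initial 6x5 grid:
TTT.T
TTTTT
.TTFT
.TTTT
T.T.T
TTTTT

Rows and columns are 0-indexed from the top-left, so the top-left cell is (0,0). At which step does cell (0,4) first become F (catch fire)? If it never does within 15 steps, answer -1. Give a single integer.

Step 1: cell (0,4)='T' (+4 fires, +1 burnt)
Step 2: cell (0,4)='T' (+5 fires, +4 burnt)
Step 3: cell (0,4)='F' (+6 fires, +5 burnt)
  -> target ignites at step 3
Step 4: cell (0,4)='.' (+4 fires, +6 burnt)
Step 5: cell (0,4)='.' (+3 fires, +4 burnt)
Step 6: cell (0,4)='.' (+1 fires, +3 burnt)
Step 7: cell (0,4)='.' (+1 fires, +1 burnt)
Step 8: cell (0,4)='.' (+0 fires, +1 burnt)
  fire out at step 8

3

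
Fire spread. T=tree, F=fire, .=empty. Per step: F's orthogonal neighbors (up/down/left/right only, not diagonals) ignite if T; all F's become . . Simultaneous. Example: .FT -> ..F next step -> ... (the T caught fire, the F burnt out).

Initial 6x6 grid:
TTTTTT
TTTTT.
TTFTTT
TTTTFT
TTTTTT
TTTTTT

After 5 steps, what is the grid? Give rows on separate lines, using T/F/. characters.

Step 1: 8 trees catch fire, 2 burn out
  TTTTTT
  TTFTT.
  TF.FFT
  TTFF.F
  TTTTFT
  TTTTTT
Step 2: 11 trees catch fire, 8 burn out
  TTFTTT
  TF.FF.
  F....F
  TF....
  TTFF.F
  TTTTFT
Step 3: 9 trees catch fire, 11 burn out
  TF.FFT
  F.....
  ......
  F.....
  TF....
  TTFF.F
Step 4: 4 trees catch fire, 9 burn out
  F....F
  ......
  ......
  ......
  F.....
  TF....
Step 5: 1 trees catch fire, 4 burn out
  ......
  ......
  ......
  ......
  ......
  F.....

......
......
......
......
......
F.....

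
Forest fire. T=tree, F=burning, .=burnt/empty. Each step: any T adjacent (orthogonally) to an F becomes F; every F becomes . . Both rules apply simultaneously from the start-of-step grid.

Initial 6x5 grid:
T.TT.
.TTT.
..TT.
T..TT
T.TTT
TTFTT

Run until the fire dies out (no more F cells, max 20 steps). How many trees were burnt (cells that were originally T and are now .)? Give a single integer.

Step 1: +3 fires, +1 burnt (F count now 3)
Step 2: +3 fires, +3 burnt (F count now 3)
Step 3: +3 fires, +3 burnt (F count now 3)
Step 4: +3 fires, +3 burnt (F count now 3)
Step 5: +2 fires, +3 burnt (F count now 2)
Step 6: +2 fires, +2 burnt (F count now 2)
Step 7: +2 fires, +2 burnt (F count now 2)
Step 8: +0 fires, +2 burnt (F count now 0)
Fire out after step 8
Initially T: 19, now '.': 29
Total burnt (originally-T cells now '.'): 18

Answer: 18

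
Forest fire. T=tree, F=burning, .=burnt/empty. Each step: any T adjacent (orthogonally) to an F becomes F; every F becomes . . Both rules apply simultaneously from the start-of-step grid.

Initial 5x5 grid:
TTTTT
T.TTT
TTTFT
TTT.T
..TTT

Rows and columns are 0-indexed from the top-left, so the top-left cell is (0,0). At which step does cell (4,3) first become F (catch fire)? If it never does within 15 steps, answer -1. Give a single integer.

Step 1: cell (4,3)='T' (+3 fires, +1 burnt)
Step 2: cell (4,3)='T' (+6 fires, +3 burnt)
Step 3: cell (4,3)='T' (+6 fires, +6 burnt)
Step 4: cell (4,3)='F' (+4 fires, +6 burnt)
  -> target ignites at step 4
Step 5: cell (4,3)='.' (+1 fires, +4 burnt)
Step 6: cell (4,3)='.' (+0 fires, +1 burnt)
  fire out at step 6

4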